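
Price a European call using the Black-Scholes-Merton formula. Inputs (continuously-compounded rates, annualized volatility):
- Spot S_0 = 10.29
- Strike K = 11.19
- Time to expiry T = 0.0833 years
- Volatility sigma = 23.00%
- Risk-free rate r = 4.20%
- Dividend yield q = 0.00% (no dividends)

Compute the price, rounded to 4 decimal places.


Answer: Price = 0.0390

Derivation:
d1 = (ln(S/K) + (r - q + 0.5*sigma^2) * T) / (sigma * sqrt(T)) = -1.17721802
d2 = d1 - sigma * sqrt(T) = -1.24360002
exp(-rT) = 0.99650751; exp(-qT) = 1.00000000
C = S_0 * exp(-qT) * N(d1) - K * exp(-rT) * N(d2)
N(d1) = 0.11955425; N(d2) = 0.10682340
C = 10.2900 * 1.00000000 * 0.11955425 - 11.1900 * 0.99650751 * 0.10682340 = 0.0390


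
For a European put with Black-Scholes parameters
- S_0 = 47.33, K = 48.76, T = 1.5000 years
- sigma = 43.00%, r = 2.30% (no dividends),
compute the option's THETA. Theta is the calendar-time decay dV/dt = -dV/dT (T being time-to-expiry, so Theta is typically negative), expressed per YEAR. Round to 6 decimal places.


d1 = 0.2723092797; d2 = -0.2543310150
phi(d1) = 0.3844218717; exp(-qT) = 1.0000000000; exp(-rT) = 0.9660883397
Theta = -S*exp(-qT)*phi(d1)*sigma/(2*sqrt(T)) + r*K*exp(-rT)*N(-d2) - q*S*exp(-qT)*N(-d1)
N(-d1) = 0.3926921108; N(-d2) = 0.6003800796; sqrt(T) = 1.2247448714
Term 1 = -47.3300 * 1.0000000000 * 0.3844218717 * 0.4300 / (2 * 1.2247448714) = -3.1940184741
Term 2 = 0.0230 * 48.7600 * 0.9660883397 * 0.6003800796 = 0.6504810475
Term 3 = 0 (no dividend yield, q = 0)
Theta = -3.1940184741 + (0.6504810475) + (0.0000000000) = -2.543537

Answer: Theta = -2.543537


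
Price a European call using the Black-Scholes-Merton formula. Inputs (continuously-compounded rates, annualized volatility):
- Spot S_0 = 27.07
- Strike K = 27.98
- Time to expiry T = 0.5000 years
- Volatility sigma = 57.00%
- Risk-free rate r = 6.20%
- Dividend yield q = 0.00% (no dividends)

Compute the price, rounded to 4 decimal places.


d1 = (ln(S/K) + (r - q + 0.5*sigma^2) * T) / (sigma * sqrt(T)) = 0.19640482
d2 = d1 - sigma * sqrt(T) = -0.20664604
exp(-rT) = 0.96947557; exp(-qT) = 1.00000000
C = S_0 * exp(-qT) * N(d1) - K * exp(-rT) * N(d2)
N(d1) = 0.57785334; N(d2) = 0.41814315
C = 27.0700 * 1.00000000 * 0.57785334 - 27.9800 * 0.96947557 * 0.41814315 = 4.3000

Answer: Price = 4.3000


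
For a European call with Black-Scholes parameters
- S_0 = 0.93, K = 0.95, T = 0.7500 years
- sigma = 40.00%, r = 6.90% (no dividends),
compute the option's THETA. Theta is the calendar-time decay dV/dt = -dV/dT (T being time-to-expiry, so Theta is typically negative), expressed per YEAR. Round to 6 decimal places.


d1 = 0.2611719043; d2 = -0.0852382572
phi(d1) = 0.3855656065; exp(-qT) = 1.0000000000; exp(-rT) = 0.9495662287
Theta = -S*exp(-qT)*phi(d1)*sigma/(2*sqrt(T)) - r*K*exp(-rT)*N(d2) + q*S*exp(-qT)*N(d1)
N(d1) = 0.6030200282; N(d2) = 0.4660359882; sqrt(T) = 0.8660254038
Term 1 = -0.9300 * 1.0000000000 * 0.3855656065 * 0.4000 / (2 * 0.8660254038) = -0.0828095833
Term 2 = -0.0690 * 0.9500 * 0.9495662287 * 0.4660359882 = -0.0290079749
Term 3 = 0 (no dividend yield, q = 0)
Theta = -0.0828095833 + (-0.0290079749) + (0.0000000000) = -0.111818

Answer: Theta = -0.111818


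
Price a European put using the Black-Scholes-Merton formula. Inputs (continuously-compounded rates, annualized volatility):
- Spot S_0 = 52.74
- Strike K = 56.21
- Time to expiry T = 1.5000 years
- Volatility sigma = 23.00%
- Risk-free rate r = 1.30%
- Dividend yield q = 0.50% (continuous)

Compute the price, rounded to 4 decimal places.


Answer: Price = 7.5086

Derivation:
d1 = (ln(S/K) + (r - q + 0.5*sigma^2) * T) / (sigma * sqrt(T)) = -0.04276133
d2 = d1 - sigma * sqrt(T) = -0.32445265
exp(-rT) = 0.98068890; exp(-qT) = 0.99252805
P = K * exp(-rT) * N(-d2) - S_0 * exp(-qT) * N(-d1)
N(-d1) = 0.51705411; N(-d2) = 0.62720232
P = 56.2100 * 0.98068890 * 0.62720232 - 52.7400 * 0.99252805 * 0.51705411 = 7.5086


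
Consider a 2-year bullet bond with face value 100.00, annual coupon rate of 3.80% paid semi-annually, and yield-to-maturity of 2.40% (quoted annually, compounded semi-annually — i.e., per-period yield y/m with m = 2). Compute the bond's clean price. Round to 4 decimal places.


Answer: Price = 102.7180

Derivation:
Coupon per period c = face * coupon_rate / m = 1.900000
Periods per year m = 2; per-period yield y/m = 0.012000
Number of cashflows N = 4
Cashflows (t years, CF_t, discount factor 1/(1+y/m)^(m*t), PV):
  t = 0.5000: CF_t = 1.900000, DF = 0.988142, PV = 1.877470
  t = 1.0000: CF_t = 1.900000, DF = 0.976425, PV = 1.855208
  t = 1.5000: CF_t = 1.900000, DF = 0.964847, PV = 1.833209
  t = 2.0000: CF_t = 101.900000, DF = 0.953406, PV = 97.152087
Price P = sum_t PV_t = 102.717974


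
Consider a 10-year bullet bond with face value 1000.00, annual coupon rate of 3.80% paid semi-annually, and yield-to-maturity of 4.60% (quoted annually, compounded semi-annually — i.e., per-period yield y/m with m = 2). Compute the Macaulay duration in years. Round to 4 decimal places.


Answer: Macaulay duration = 8.3474 years

Derivation:
Coupon per period c = face * coupon_rate / m = 19.000000
Periods per year m = 2; per-period yield y/m = 0.023000
Number of cashflows N = 20
Cashflows (t years, CF_t, discount factor 1/(1+y/m)^(m*t), PV):
  t = 0.5000: CF_t = 19.000000, DF = 0.977517, PV = 18.572825
  t = 1.0000: CF_t = 19.000000, DF = 0.955540, PV = 18.155254
  t = 1.5000: CF_t = 19.000000, DF = 0.934056, PV = 17.747072
  t = 2.0000: CF_t = 19.000000, DF = 0.913056, PV = 17.348066
  t = 2.5000: CF_t = 19.000000, DF = 0.892528, PV = 16.958031
  t = 3.0000: CF_t = 19.000000, DF = 0.872461, PV = 16.576766
  t = 3.5000: CF_t = 19.000000, DF = 0.852846, PV = 16.204072
  t = 4.0000: CF_t = 19.000000, DF = 0.833671, PV = 15.839758
  t = 4.5000: CF_t = 19.000000, DF = 0.814928, PV = 15.483634
  t = 5.0000: CF_t = 19.000000, DF = 0.796606, PV = 15.135517
  t = 5.5000: CF_t = 19.000000, DF = 0.778696, PV = 14.795227
  t = 6.0000: CF_t = 19.000000, DF = 0.761189, PV = 14.462587
  t = 6.5000: CF_t = 19.000000, DF = 0.744075, PV = 14.137427
  t = 7.0000: CF_t = 19.000000, DF = 0.727346, PV = 13.819576
  t = 7.5000: CF_t = 19.000000, DF = 0.710993, PV = 13.508872
  t = 8.0000: CF_t = 19.000000, DF = 0.695008, PV = 13.205154
  t = 8.5000: CF_t = 19.000000, DF = 0.679382, PV = 12.908264
  t = 9.0000: CF_t = 19.000000, DF = 0.664108, PV = 12.618049
  t = 9.5000: CF_t = 19.000000, DF = 0.649177, PV = 12.334358
  t = 10.0000: CF_t = 1019.000000, DF = 0.634581, PV = 646.638428
Price P = sum_t PV_t = 936.448936
Macaulay numerator sum_t t * PV_t:
  t * PV_t at t = 0.5000: 9.286413
  t * PV_t at t = 1.0000: 18.155254
  t * PV_t at t = 1.5000: 26.620607
  t * PV_t at t = 2.0000: 34.696132
  t * PV_t at t = 2.5000: 42.395078
  t * PV_t at t = 3.0000: 49.730297
  t * PV_t at t = 3.5000: 56.714252
  t * PV_t at t = 4.0000: 63.359030
  t * PV_t at t = 4.5000: 69.676353
  t * PV_t at t = 5.0000: 75.677586
  t * PV_t at t = 5.5000: 81.373748
  t * PV_t at t = 6.0000: 86.775524
  t * PV_t at t = 6.5000: 91.893273
  t * PV_t at t = 7.0000: 96.737034
  t * PV_t at t = 7.5000: 101.316542
  t * PV_t at t = 8.0000: 105.641230
  t * PV_t at t = 8.5000: 109.720241
  t * PV_t at t = 9.0000: 113.562437
  t * PV_t at t = 9.5000: 117.176404
  t * PV_t at t = 10.0000: 6466.384276
Macaulay duration D = (sum_t t * PV_t) / P = 7816.891712 / 936.448936 = 8.347376


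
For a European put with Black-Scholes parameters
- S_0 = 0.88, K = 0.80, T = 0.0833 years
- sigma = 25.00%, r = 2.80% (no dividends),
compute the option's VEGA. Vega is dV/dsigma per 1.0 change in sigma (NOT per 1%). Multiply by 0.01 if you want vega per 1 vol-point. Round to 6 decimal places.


Answer: Vega = 0.038599

Derivation:
d1 = 1.3893231241; d2 = 1.3171687757
phi(d1) = 0.1519736840; exp(-qT) = 1.0000000000; exp(-rT) = 0.9976703179
Vega = S * exp(-qT) * phi(d1) * sqrt(T) = 0.8800 * 1.0000000000 * 0.1519736840 * 0.2886173938 = 0.038599


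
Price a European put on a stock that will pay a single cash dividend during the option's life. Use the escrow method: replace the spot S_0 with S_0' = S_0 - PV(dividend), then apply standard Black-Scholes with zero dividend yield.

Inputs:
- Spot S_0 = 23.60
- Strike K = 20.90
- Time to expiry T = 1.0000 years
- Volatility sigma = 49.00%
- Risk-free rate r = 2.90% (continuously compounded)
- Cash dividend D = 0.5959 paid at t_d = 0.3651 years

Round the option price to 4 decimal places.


PV(D) = D * exp(-r * t_d) = 0.5959 * 0.98946795 = 0.58962395
S_0' = S_0 - PV(D) = 23.6000 - 0.58962395 = 23.01037605
d1 = (ln(S_0'/K) + (r + sigma^2/2)*T) / (sigma*sqrt(T)) = 0.50050222
d2 = d1 - sigma*sqrt(T) = 0.01050222
exp(-rT) = 0.97141646
N(-d1) = 0.30836075; N(-d2) = 0.49581030
P = K * exp(-rT) * N(-d2) - S_0' * N(-d1) = 20.9000 * 0.97141646 * 0.49581030 - 23.01037605 * 0.30836075 = 2.9707

Answer: Price = 2.9707


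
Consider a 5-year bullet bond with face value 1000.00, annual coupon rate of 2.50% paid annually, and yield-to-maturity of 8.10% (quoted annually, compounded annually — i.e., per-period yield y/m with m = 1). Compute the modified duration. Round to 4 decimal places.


Answer: Modified duration = 4.3699

Derivation:
Coupon per period c = face * coupon_rate / m = 25.000000
Periods per year m = 1; per-period yield y/m = 0.081000
Number of cashflows N = 5
Cashflows (t years, CF_t, discount factor 1/(1+y/m)^(m*t), PV):
  t = 1.0000: CF_t = 25.000000, DF = 0.925069, PV = 23.126735
  t = 2.0000: CF_t = 25.000000, DF = 0.855753, PV = 21.393834
  t = 3.0000: CF_t = 25.000000, DF = 0.791631, PV = 19.790781
  t = 4.0000: CF_t = 25.000000, DF = 0.732314, PV = 18.307845
  t = 5.0000: CF_t = 1025.000000, DF = 0.677441, PV = 694.377109
Price P = sum_t PV_t = 776.996304
First compute Macaulay numerator sum_t t * PV_t:
  t * PV_t at t = 1.0000: 23.126735
  t * PV_t at t = 2.0000: 42.787668
  t * PV_t at t = 3.0000: 59.372342
  t * PV_t at t = 4.0000: 73.231381
  t * PV_t at t = 5.0000: 3471.885547
Macaulay duration D = 3670.403673 / 776.996304 = 4.723837
Modified duration = D / (1 + y/m) = 4.723837 / (1 + 0.081000) = 4.369877


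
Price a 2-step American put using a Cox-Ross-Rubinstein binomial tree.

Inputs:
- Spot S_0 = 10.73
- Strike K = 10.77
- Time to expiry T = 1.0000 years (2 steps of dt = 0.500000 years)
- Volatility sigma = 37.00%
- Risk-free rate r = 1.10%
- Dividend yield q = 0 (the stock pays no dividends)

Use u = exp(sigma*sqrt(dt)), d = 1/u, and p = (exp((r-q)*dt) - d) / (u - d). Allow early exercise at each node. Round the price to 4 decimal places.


Answer: Price = V(0,0) = 1.3943

Derivation:
dt = T/N = 0.500000
u = exp(sigma*sqrt(dt)) = 1.299045; d = 1/u = 0.769796
p = (exp((r-q)*dt) - d) / (u - d) = 0.445384
Discount per step: exp(-r*dt) = 0.994515
Stock lattice S(k, i) with i counting down-moves:
  k=0: S(0,0) = 10.7300
  k=1: S(1,0) = 13.9388; S(1,1) = 8.2599
  k=2: S(2,0) = 18.1071; S(2,1) = 10.7300; S(2,2) = 6.3584
Terminal payoffs V(N, i) = max(K - S_T, 0):
  V(2,0) = 0.000000; V(2,1) = 0.040000; V(2,2) = 4.411551
Backward induction: V(k, i) = exp(-r*dt) * [p * V(k+1, i) + (1-p) * V(k+1, i+1)]; then take max(V_cont, immediate exercise) for American.
  V(1,0) = exp(-r*dt) * [p*0.000000 + (1-p)*0.040000] = 0.022063; exercise = 0.000000; V(1,0) = max -> 0.022063
  V(1,1) = exp(-r*dt) * [p*0.040000 + (1-p)*4.411551] = 2.451015; exercise = 2.510087; V(1,1) = max -> 2.510087
  V(0,0) = exp(-r*dt) * [p*0.022063 + (1-p)*2.510087] = 1.394272; exercise = 0.040000; V(0,0) = max -> 1.394272


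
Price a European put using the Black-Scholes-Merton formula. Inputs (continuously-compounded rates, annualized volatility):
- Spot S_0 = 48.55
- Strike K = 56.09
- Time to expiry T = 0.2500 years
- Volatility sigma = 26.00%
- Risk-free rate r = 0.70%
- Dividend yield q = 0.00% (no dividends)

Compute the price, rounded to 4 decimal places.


Answer: Price = 7.9091

Derivation:
d1 = (ln(S/K) + (r - q + 0.5*sigma^2) * T) / (sigma * sqrt(T)) = -1.03202576
d2 = d1 - sigma * sqrt(T) = -1.16202576
exp(-rT) = 0.99825153; exp(-qT) = 1.00000000
P = K * exp(-rT) * N(-d2) - S_0 * exp(-qT) * N(-d1)
N(-d1) = 0.84896997; N(-d2) = 0.87738750
P = 56.0900 * 0.99825153 * 0.87738750 - 48.5500 * 1.00000000 * 0.84896997 = 7.9091


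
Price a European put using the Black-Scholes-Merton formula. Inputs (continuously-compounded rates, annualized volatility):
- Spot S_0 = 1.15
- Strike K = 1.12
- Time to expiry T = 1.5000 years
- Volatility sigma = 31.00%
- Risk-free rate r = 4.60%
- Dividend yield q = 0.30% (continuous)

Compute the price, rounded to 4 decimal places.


d1 = (ln(S/K) + (r - q + 0.5*sigma^2) * T) / (sigma * sqrt(T)) = 0.42934092
d2 = d1 - sigma * sqrt(T) = 0.04967001
exp(-rT) = 0.93332668; exp(-qT) = 0.99551011
P = K * exp(-rT) * N(-d2) - S_0 * exp(-qT) * N(-d1)
N(-d1) = 0.33383757; N(-d2) = 0.48019268
P = 1.1200 * 0.93332668 * 0.48019268 - 1.1500 * 0.99551011 * 0.33383757 = 0.1198

Answer: Price = 0.1198


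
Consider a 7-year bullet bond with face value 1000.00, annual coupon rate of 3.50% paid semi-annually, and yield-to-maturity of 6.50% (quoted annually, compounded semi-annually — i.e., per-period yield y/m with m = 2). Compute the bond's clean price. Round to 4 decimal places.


Coupon per period c = face * coupon_rate / m = 17.500000
Periods per year m = 2; per-period yield y/m = 0.032500
Number of cashflows N = 14
Cashflows (t years, CF_t, discount factor 1/(1+y/m)^(m*t), PV):
  t = 0.5000: CF_t = 17.500000, DF = 0.968523, PV = 16.949153
  t = 1.0000: CF_t = 17.500000, DF = 0.938037, PV = 16.415644
  t = 1.5000: CF_t = 17.500000, DF = 0.908510, PV = 15.898929
  t = 2.0000: CF_t = 17.500000, DF = 0.879913, PV = 15.398478
  t = 2.5000: CF_t = 17.500000, DF = 0.852216, PV = 14.913781
  t = 3.0000: CF_t = 17.500000, DF = 0.825391, PV = 14.444339
  t = 3.5000: CF_t = 17.500000, DF = 0.799410, PV = 13.989675
  t = 4.0000: CF_t = 17.500000, DF = 0.774247, PV = 13.549322
  t = 4.5000: CF_t = 17.500000, DF = 0.749876, PV = 13.122830
  t = 5.0000: CF_t = 17.500000, DF = 0.726272, PV = 12.709763
  t = 5.5000: CF_t = 17.500000, DF = 0.703411, PV = 12.309698
  t = 6.0000: CF_t = 17.500000, DF = 0.681270, PV = 11.922225
  t = 6.5000: CF_t = 17.500000, DF = 0.659826, PV = 11.546949
  t = 7.0000: CF_t = 1017.500000, DF = 0.639056, PV = 650.239837
Price P = sum_t PV_t = 833.410624

Answer: Price = 833.4106


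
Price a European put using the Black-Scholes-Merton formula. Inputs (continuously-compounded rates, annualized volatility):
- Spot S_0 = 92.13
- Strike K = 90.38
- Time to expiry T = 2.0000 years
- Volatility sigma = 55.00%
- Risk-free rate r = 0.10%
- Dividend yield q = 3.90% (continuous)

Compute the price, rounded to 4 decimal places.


Answer: Price = 29.1039

Derivation:
d1 = (ln(S/K) + (r - q + 0.5*sigma^2) * T) / (sigma * sqrt(T)) = 0.31585511
d2 = d1 - sigma * sqrt(T) = -0.46196235
exp(-rT) = 0.99800200; exp(-qT) = 0.92496443
P = K * exp(-rT) * N(-d2) - S_0 * exp(-qT) * N(-d1)
N(-d1) = 0.37605624; N(-d2) = 0.67794584
P = 90.3800 * 0.99800200 * 0.67794584 - 92.1300 * 0.92496443 * 0.37605624 = 29.1039


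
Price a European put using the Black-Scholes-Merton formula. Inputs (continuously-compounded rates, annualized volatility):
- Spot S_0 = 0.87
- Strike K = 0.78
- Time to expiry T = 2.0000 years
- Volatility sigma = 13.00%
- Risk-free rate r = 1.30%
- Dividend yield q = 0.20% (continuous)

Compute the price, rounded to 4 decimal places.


d1 = (ln(S/K) + (r - q + 0.5*sigma^2) * T) / (sigma * sqrt(T)) = 0.80555395
d2 = d1 - sigma * sqrt(T) = 0.62170619
exp(-rT) = 0.97433509; exp(-qT) = 0.99600799
P = K * exp(-rT) * N(-d2) - S_0 * exp(-qT) * N(-d1)
N(-d1) = 0.21025004; N(-d2) = 0.26706754
P = 0.7800 * 0.97433509 * 0.26706754 - 0.8700 * 0.99600799 * 0.21025004 = 0.0208

Answer: Price = 0.0208


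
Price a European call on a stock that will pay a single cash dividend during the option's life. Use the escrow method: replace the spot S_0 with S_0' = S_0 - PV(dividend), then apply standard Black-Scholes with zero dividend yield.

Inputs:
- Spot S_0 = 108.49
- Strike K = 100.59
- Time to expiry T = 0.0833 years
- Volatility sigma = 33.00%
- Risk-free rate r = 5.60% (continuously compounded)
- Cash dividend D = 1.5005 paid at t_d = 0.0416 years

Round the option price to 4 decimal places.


Answer: Price = 8.2861

Derivation:
PV(D) = D * exp(-r * t_d) = 1.5005 * 0.99767311 = 1.49700850
S_0' = S_0 - PV(D) = 108.4900 - 1.49700850 = 106.99299150
d1 = (ln(S_0'/K) + (r + sigma^2/2)*T) / (sigma*sqrt(T)) = 0.74452104
d2 = d1 - sigma*sqrt(T) = 0.64927730
exp(-rT) = 0.99534606
N(d1) = 0.77171934; N(d2) = 0.74192042
C = S_0' * N(d1) - K * exp(-rT) * N(d2) = 106.99299150 * 0.77171934 - 100.5900 * 0.99534606 * 0.74192042 = 8.2861


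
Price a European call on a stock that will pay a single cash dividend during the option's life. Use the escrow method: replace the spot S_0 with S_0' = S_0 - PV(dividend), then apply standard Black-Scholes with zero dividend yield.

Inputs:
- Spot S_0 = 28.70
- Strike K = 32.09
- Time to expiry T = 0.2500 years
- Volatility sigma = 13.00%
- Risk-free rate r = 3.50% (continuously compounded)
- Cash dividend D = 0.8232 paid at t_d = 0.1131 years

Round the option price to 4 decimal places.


PV(D) = D * exp(-r * t_d) = 0.8232 * 0.99604932 = 0.81994780
S_0' = S_0 - PV(D) = 28.7000 - 0.81994780 = 27.88005220
d1 = (ln(S_0'/K) + (r + sigma^2/2)*T) / (sigma*sqrt(T)) = -1.99646919
d2 = d1 - sigma*sqrt(T) = -2.06146919
exp(-rT) = 0.99128817
N(d1) = 0.02294144; N(d2) = 0.01962915
C = S_0' * N(d1) - K * exp(-rT) * N(d2) = 27.88005220 * 0.02294144 - 32.0900 * 0.99128817 * 0.01962915 = 0.0152

Answer: Price = 0.0152


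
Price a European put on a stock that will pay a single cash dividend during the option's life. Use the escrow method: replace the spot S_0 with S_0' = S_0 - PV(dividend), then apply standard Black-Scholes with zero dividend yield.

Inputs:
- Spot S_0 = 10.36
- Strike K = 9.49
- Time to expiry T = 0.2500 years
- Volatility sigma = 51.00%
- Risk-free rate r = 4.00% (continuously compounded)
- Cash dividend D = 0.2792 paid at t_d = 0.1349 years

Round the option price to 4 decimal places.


PV(D) = D * exp(-r * t_d) = 0.2792 * 0.99461853 = 0.27769749
S_0' = S_0 - PV(D) = 10.3600 - 0.27769749 = 10.08230251
d1 = (ln(S_0'/K) + (r + sigma^2/2)*T) / (sigma*sqrt(T)) = 0.40413940
d2 = d1 - sigma*sqrt(T) = 0.14913940
exp(-rT) = 0.99004983
N(-d1) = 0.34305511; N(-d2) = 0.44072182
P = K * exp(-rT) * N(-d2) - S_0' * N(-d1) = 9.4900 * 0.99004983 * 0.44072182 - 10.08230251 * 0.34305511 = 0.6820

Answer: Price = 0.6820


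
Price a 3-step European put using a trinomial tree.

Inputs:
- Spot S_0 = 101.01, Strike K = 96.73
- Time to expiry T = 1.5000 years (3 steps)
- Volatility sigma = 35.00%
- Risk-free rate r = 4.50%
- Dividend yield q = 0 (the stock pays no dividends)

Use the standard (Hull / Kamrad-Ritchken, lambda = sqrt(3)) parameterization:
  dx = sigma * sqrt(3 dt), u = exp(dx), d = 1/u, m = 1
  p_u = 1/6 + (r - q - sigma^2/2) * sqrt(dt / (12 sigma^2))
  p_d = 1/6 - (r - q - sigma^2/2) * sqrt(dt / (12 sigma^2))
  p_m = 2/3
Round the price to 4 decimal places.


dt = T/N = 0.500000; dx = sigma*sqrt(3*dt) = 0.428661
u = exp(dx) = 1.535200; d = 1/u = 0.651381
p_u = 0.157189, p_m = 0.666667, p_d = 0.176144
Discount per step: exp(-r*dt) = 0.977751
Stock lattice S(k, j) with j the centered position index:
  k=0: S(0,+0) = 101.0100
  k=1: S(1,-1) = 65.7960; S(1,+0) = 101.0100; S(1,+1) = 155.0706
  k=2: S(2,-2) = 42.8582; S(2,-1) = 65.7960; S(2,+0) = 101.0100; S(2,+1) = 155.0706; S(2,+2) = 238.0643
  k=3: S(3,-3) = 27.9170; S(3,-2) = 42.8582; S(3,-1) = 65.7960; S(3,+0) = 101.0100; S(3,+1) = 155.0706; S(3,+2) = 238.0643; S(3,+3) = 365.4764
Terminal payoffs V(N, j) = max(K - S_T, 0):
  V(3,-3) = 68.812956; V(3,-2) = 53.871752; V(3,-1) = 30.934015; V(3,+0) = 0.000000; V(3,+1) = 0.000000; V(3,+2) = 0.000000; V(3,+3) = 0.000000
Backward induction: V(k, j) = exp(-r*dt) * [p_u * V(k+1, j+1) + p_m * V(k+1, j) + p_d * V(k+1, j-1)]
  V(2,-2) = exp(-r*dt) * [p_u*30.934015 + p_m*53.871752 + p_d*68.812956] = 51.721068
  V(2,-1) = exp(-r*dt) * [p_u*0.000000 + p_m*30.934015 + p_d*53.871752] = 29.441904
  V(2,+0) = exp(-r*dt) * [p_u*0.000000 + p_m*0.000000 + p_d*30.934015] = 5.327607
  V(2,+1) = exp(-r*dt) * [p_u*0.000000 + p_m*0.000000 + p_d*0.000000] = 0.000000
  V(2,+2) = exp(-r*dt) * [p_u*0.000000 + p_m*0.000000 + p_d*0.000000] = 0.000000
  V(1,-1) = exp(-r*dt) * [p_u*5.327607 + p_m*29.441904 + p_d*51.721068] = 28.917705
  V(1,+0) = exp(-r*dt) * [p_u*0.000000 + p_m*5.327607 + p_d*29.441904] = 8.543344
  V(1,+1) = exp(-r*dt) * [p_u*0.000000 + p_m*0.000000 + p_d*5.327607] = 0.917546
  V(0,+0) = exp(-r*dt) * [p_u*0.917546 + p_m*8.543344 + p_d*28.917705] = 10.690211

Answer: Price = V(0,0) = 10.6902


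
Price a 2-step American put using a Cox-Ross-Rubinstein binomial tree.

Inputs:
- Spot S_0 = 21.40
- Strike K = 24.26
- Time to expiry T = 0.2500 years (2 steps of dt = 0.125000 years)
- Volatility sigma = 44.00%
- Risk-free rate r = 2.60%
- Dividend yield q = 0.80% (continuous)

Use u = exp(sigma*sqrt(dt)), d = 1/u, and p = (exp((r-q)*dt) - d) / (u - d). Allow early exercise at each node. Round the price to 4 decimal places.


Answer: Price = V(0,0) = 3.8566

Derivation:
dt = T/N = 0.125000
u = exp(sigma*sqrt(dt)) = 1.168316; d = 1/u = 0.855933
p = (exp((r-q)*dt) - d) / (u - d) = 0.468398
Discount per step: exp(-r*dt) = 0.996755
Stock lattice S(k, i) with i counting down-moves:
  k=0: S(0,0) = 21.4000
  k=1: S(1,0) = 25.0020; S(1,1) = 18.3170
  k=2: S(2,0) = 29.2102; S(2,1) = 21.4000; S(2,2) = 15.6781
Terminal payoffs V(N, i) = max(K - S_T, 0):
  V(2,0) = 0.000000; V(2,1) = 2.860000; V(2,2) = 8.581914
Backward induction: V(k, i) = exp(-r*dt) * [p * V(k+1, i) + (1-p) * V(k+1, i+1)]; then take max(V_cont, immediate exercise) for American.
  V(1,0) = exp(-r*dt) * [p*0.000000 + (1-p)*2.860000] = 1.515448; exercise = 0.000000; V(1,0) = max -> 1.515448
  V(1,1) = exp(-r*dt) * [p*2.860000 + (1-p)*8.581914] = 5.882630; exercise = 5.943040; V(1,1) = max -> 5.943040
  V(0,0) = exp(-r*dt) * [p*1.515448 + (1-p)*5.943040] = 3.856609; exercise = 2.860000; V(0,0) = max -> 3.856609


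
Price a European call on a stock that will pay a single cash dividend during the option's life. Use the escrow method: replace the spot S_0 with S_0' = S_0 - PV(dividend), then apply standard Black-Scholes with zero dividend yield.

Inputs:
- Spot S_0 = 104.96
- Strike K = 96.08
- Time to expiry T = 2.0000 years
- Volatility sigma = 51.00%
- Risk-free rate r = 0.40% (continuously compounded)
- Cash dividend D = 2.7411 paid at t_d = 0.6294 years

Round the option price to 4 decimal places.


Answer: Price = 31.3966

Derivation:
PV(D) = D * exp(-r * t_d) = 2.7411 * 0.99748557 = 2.73420769
S_0' = S_0 - PV(D) = 104.9600 - 2.73420769 = 102.22579231
d1 = (ln(S_0'/K) + (r + sigma^2/2)*T) / (sigma*sqrt(T)) = 0.45768227
d2 = d1 - sigma*sqrt(T) = -0.26356665
exp(-rT) = 0.99203191
N(d1) = 0.67640963; N(d2) = 0.39605693
C = S_0' * N(d1) - K * exp(-rT) * N(d2) = 102.22579231 * 0.67640963 - 96.0800 * 0.99203191 * 0.39605693 = 31.3966


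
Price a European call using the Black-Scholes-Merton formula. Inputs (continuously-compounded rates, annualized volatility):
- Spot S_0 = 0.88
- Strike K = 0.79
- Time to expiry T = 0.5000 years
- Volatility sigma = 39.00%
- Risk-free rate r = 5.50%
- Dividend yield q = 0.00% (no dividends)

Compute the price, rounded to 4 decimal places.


d1 = (ln(S/K) + (r - q + 0.5*sigma^2) * T) / (sigma * sqrt(T)) = 0.62883174
d2 = d1 - sigma * sqrt(T) = 0.35306009
exp(-rT) = 0.97287468; exp(-qT) = 1.00000000
C = S_0 * exp(-qT) * N(d1) - K * exp(-rT) * N(d2)
N(d1) = 0.73527039; N(d2) = 0.63797830
C = 0.8800 * 1.00000000 * 0.73527039 - 0.7900 * 0.97287468 * 0.63797830 = 0.1567

Answer: Price = 0.1567


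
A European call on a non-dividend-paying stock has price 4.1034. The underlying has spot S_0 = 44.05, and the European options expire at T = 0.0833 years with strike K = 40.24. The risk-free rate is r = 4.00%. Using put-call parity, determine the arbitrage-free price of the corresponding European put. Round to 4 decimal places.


Put-call parity: C - P = S_0 * exp(-qT) - K * exp(-rT).
S_0 * exp(-qT) = 44.0500 * 1.00000000 = 44.05000000
K * exp(-rT) = 40.2400 * 0.99667354 = 40.10614345
P = C - S*exp(-qT) + K*exp(-rT)
P = 4.1034 - 44.05000000 + 40.10614345 = 0.1595

Answer: Put price = 0.1595


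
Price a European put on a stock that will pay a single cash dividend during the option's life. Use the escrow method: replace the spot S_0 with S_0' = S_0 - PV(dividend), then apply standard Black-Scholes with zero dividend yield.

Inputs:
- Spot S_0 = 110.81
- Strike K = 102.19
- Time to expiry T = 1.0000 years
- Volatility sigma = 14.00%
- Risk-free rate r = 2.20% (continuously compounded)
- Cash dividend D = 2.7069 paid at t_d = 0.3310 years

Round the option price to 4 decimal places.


PV(D) = D * exp(-r * t_d) = 2.7069 * 0.99274445 = 2.68725995
S_0' = S_0 - PV(D) = 110.8100 - 2.68725995 = 108.12274005
d1 = (ln(S_0'/K) + (r + sigma^2/2)*T) / (sigma*sqrt(T)) = 0.63023742
d2 = d1 - sigma*sqrt(T) = 0.49023742
exp(-rT) = 0.97824024
N(-d1) = 0.26426963; N(-d2) = 0.31198295
P = K * exp(-rT) * N(-d2) - S_0' * N(-d1) = 102.1900 * 0.97824024 * 0.31198295 - 108.12274005 * 0.26426963 = 2.6142

Answer: Price = 2.6142


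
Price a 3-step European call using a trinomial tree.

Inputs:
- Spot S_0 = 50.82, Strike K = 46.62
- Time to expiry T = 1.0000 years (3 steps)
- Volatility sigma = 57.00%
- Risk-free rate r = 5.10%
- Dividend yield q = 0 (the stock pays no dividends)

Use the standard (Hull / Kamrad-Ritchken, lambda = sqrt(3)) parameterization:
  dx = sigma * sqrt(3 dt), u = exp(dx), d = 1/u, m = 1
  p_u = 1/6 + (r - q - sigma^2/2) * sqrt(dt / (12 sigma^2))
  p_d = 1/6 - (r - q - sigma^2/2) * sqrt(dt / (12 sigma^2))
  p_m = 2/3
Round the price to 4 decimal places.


dt = T/N = 0.333333; dx = sigma*sqrt(3*dt) = 0.570000
u = exp(dx) = 1.768267; d = 1/u = 0.565525
p_u = 0.134079, p_m = 0.666667, p_d = 0.199254
Discount per step: exp(-r*dt) = 0.983144
Stock lattice S(k, j) with j the centered position index:
  k=0: S(0,+0) = 50.8200
  k=1: S(1,-1) = 28.7400; S(1,+0) = 50.8200; S(1,+1) = 89.8633
  k=2: S(2,-2) = 16.2532; S(2,-1) = 28.7400; S(2,+0) = 50.8200; S(2,+1) = 89.8633; S(2,+2) = 158.9024
  k=3: S(3,-3) = 9.1916; S(3,-2) = 16.2532; S(3,-1) = 28.7400; S(3,+0) = 50.8200; S(3,+1) = 89.8633; S(3,+2) = 158.9024; S(3,+3) = 280.9818
Terminal payoffs V(N, j) = max(S_T - K, 0):
  V(3,-3) = 0.000000; V(3,-2) = 0.000000; V(3,-1) = 0.000000; V(3,+0) = 4.200000; V(3,+1) = 43.243332; V(3,+2) = 112.282368; V(3,+3) = 234.361822
Backward induction: V(k, j) = exp(-r*dt) * [p_u * V(k+1, j+1) + p_m * V(k+1, j) + p_d * V(k+1, j-1)]
  V(2,-2) = exp(-r*dt) * [p_u*0.000000 + p_m*0.000000 + p_d*0.000000] = 0.000000
  V(2,-1) = exp(-r*dt) * [p_u*4.200000 + p_m*0.000000 + p_d*0.000000] = 0.553639
  V(2,+0) = exp(-r*dt) * [p_u*43.243332 + p_m*4.200000 + p_d*0.000000] = 8.453089
  V(2,+1) = exp(-r*dt) * [p_u*112.282368 + p_m*43.243332 + p_d*4.200000] = 43.966636
  V(2,+2) = exp(-r*dt) * [p_u*234.361822 + p_m*112.282368 + p_d*43.243332] = 112.957627
  V(1,-1) = exp(-r*dt) * [p_u*8.453089 + p_m*0.553639 + p_d*0.000000] = 1.477148
  V(1,+0) = exp(-r*dt) * [p_u*43.966636 + p_m*8.453089 + p_d*0.553639] = 11.444489
  V(1,+1) = exp(-r*dt) * [p_u*112.957627 + p_m*43.966636 + p_d*8.453089] = 45.362884
  V(0,+0) = exp(-r*dt) * [p_u*45.362884 + p_m*11.444489 + p_d*1.477148] = 13.770102

Answer: Price = V(0,0) = 13.7701


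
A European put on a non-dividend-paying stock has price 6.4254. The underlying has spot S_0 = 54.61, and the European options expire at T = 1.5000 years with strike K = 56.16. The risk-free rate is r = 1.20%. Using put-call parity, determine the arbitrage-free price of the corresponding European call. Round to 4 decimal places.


Put-call parity: C - P = S_0 * exp(-qT) - K * exp(-rT).
S_0 * exp(-qT) = 54.6100 * 1.00000000 = 54.61000000
K * exp(-rT) = 56.1600 * 0.98216103 = 55.15816358
C = P + S*exp(-qT) - K*exp(-rT)
C = 6.4254 + 54.61000000 - 55.15816358 = 5.8772

Answer: Call price = 5.8772


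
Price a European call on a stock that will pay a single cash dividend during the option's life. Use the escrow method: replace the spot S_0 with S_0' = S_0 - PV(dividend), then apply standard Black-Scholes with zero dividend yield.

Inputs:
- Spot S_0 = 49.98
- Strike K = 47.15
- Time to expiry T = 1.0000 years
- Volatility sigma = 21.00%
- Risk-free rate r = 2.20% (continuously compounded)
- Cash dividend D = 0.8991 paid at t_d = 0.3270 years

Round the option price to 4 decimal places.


Answer: Price = 5.6357

Derivation:
PV(D) = D * exp(-r * t_d) = 0.8991 * 0.99283181 = 0.89265508
S_0' = S_0 - PV(D) = 49.9800 - 0.89265508 = 49.08734492
d1 = (ln(S_0'/K) + (r + sigma^2/2)*T) / (sigma*sqrt(T)) = 0.40151072
d2 = d1 - sigma*sqrt(T) = 0.19151072
exp(-rT) = 0.97824024
N(d1) = 0.65597793; N(d2) = 0.57593726
C = S_0' * N(d1) - K * exp(-rT) * N(d2) = 49.08734492 * 0.65597793 - 47.1500 * 0.97824024 * 0.57593726 = 5.6357


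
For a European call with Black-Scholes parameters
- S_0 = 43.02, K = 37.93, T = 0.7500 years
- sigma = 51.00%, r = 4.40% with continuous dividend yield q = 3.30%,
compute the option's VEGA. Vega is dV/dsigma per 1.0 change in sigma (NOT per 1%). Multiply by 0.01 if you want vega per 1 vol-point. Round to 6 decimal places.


Answer: Vega = 12.635657

Derivation:
d1 = 0.5246195517; d2 = 0.0829465958
phi(d1) = 0.3476526707; exp(-qT) = 0.9755537700; exp(-rT) = 0.9675385596
Vega = S * exp(-qT) * phi(d1) * sqrt(T) = 43.0200 * 0.9755537700 * 0.3476526707 * 0.8660254038 = 12.635657


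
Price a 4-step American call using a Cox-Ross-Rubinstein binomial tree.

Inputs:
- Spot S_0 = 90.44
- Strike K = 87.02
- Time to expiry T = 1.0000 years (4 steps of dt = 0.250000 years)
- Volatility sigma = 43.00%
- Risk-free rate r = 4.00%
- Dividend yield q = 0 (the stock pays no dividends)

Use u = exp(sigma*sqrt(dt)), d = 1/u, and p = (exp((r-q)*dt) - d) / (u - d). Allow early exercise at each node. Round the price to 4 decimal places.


Answer: Price = V(0,0) = 18.1271

Derivation:
dt = T/N = 0.250000
u = exp(sigma*sqrt(dt)) = 1.239862; d = 1/u = 0.806541
p = (exp((r-q)*dt) - d) / (u - d) = 0.469649
Discount per step: exp(-r*dt) = 0.990050
Stock lattice S(k, i) with i counting down-moves:
  k=0: S(0,0) = 90.4400
  k=1: S(1,0) = 112.1331; S(1,1) = 72.9436
  k=2: S(2,0) = 139.0296; S(2,1) = 90.4400; S(2,2) = 58.8320
  k=3: S(3,0) = 172.3775; S(3,1) = 112.1331; S(3,2) = 72.9436; S(3,3) = 47.4505
  k=4: S(4,0) = 213.7243; S(4,1) = 139.0296; S(4,2) = 90.4400; S(4,3) = 58.8320; S(4,4) = 38.2708
Terminal payoffs V(N, i) = max(S_T - K, 0):
  V(4,0) = 126.704253; V(4,1) = 52.009570; V(4,2) = 3.420000; V(4,3) = 0.000000; V(4,4) = 0.000000
Backward induction: V(k, i) = exp(-r*dt) * [p * V(k+1, i) + (1-p) * V(k+1, i+1)]; then take max(V_cont, immediate exercise) for American.
  V(3,0) = exp(-r*dt) * [p*126.704253 + (1-p)*52.009570] = 86.223330; exercise = 85.357467; V(3,0) = max -> 86.223330
  V(3,1) = exp(-r*dt) * [p*52.009570 + (1-p)*3.420000] = 25.978973; exercise = 25.113110; V(3,1) = max -> 25.978973
  V(3,2) = exp(-r*dt) * [p*3.420000 + (1-p)*0.000000] = 1.590219; exercise = 0.000000; V(3,2) = max -> 1.590219
  V(3,3) = exp(-r*dt) * [p*0.000000 + (1-p)*0.000000] = 0.000000; exercise = 0.000000; V(3,3) = max -> 0.000000
  V(2,0) = exp(-r*dt) * [p*86.223330 + (1-p)*25.978973] = 53.732682; exercise = 52.009570; V(2,0) = max -> 53.732682
  V(2,1) = exp(-r*dt) * [p*25.978973 + (1-p)*1.590219] = 12.914591; exercise = 3.420000; V(2,1) = max -> 12.914591
  V(2,2) = exp(-r*dt) * [p*1.590219 + (1-p)*0.000000] = 0.739414; exercise = 0.000000; V(2,2) = max -> 0.739414
  V(1,0) = exp(-r*dt) * [p*53.732682 + (1-p)*12.914591] = 31.765537; exercise = 25.113110; V(1,0) = max -> 31.765537
  V(1,1) = exp(-r*dt) * [p*12.914591 + (1-p)*0.739414] = 6.393227; exercise = 0.000000; V(1,1) = max -> 6.393227
  V(0,0) = exp(-r*dt) * [p*31.765537 + (1-p)*6.393227] = 18.127138; exercise = 3.420000; V(0,0) = max -> 18.127138


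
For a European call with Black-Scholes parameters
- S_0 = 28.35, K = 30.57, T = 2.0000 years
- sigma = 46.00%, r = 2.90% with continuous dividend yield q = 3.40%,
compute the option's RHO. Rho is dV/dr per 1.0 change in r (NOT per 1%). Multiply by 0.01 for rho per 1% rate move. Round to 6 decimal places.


d1 = 0.1940053432; d2 = -0.4565328955
phi(d1) = 0.3915047739; exp(-qT) = 0.9342604736; exp(-rT) = 0.9436499474
N(d2) = 0.3240034107
Rho = K*T*exp(-rT)*N(d2) = 30.5700 * 2.0000 * 0.9436499474 * 0.3240034107 = 18.693298

Answer: Rho = 18.693298


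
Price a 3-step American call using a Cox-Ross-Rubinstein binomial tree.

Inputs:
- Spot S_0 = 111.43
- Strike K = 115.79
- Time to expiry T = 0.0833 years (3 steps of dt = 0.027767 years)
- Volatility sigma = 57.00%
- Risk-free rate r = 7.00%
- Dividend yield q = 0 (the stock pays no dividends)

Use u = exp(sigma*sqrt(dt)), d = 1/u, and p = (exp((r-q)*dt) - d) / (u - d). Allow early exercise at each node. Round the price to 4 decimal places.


dt = T/N = 0.027767
u = exp(sigma*sqrt(dt)) = 1.099638; d = 1/u = 0.909390
p = (exp((r-q)*dt) - d) / (u - d) = 0.486499
Discount per step: exp(-r*dt) = 0.998058
Stock lattice S(k, i) with i counting down-moves:
  k=0: S(0,0) = 111.4300
  k=1: S(1,0) = 122.5327; S(1,1) = 101.3334
  k=2: S(2,0) = 134.7416; S(2,1) = 111.4300; S(2,2) = 92.1516
  k=3: S(3,0) = 148.1669; S(3,1) = 122.5327; S(3,2) = 101.3334; S(3,3) = 83.8017
Terminal payoffs V(N, i) = max(S_T - K, 0):
  V(3,0) = 32.376936; V(3,1) = 6.742658; V(3,2) = 0.000000; V(3,3) = 0.000000
Backward induction: V(k, i) = exp(-r*dt) * [p * V(k+1, i) + (1-p) * V(k+1, i+1)]; then take max(V_cont, immediate exercise) for American.
  V(2,0) = exp(-r*dt) * [p*32.376936 + (1-p)*6.742658] = 19.176400; exercise = 18.951562; V(2,0) = max -> 19.176400
  V(2,1) = exp(-r*dt) * [p*6.742658 + (1-p)*0.000000] = 3.273927; exercise = 0.000000; V(2,1) = max -> 3.273927
  V(2,2) = exp(-r*dt) * [p*0.000000 + (1-p)*0.000000] = 0.000000; exercise = 0.000000; V(2,2) = max -> 0.000000
  V(1,0) = exp(-r*dt) * [p*19.176400 + (1-p)*3.273927] = 10.989085; exercise = 6.742658; V(1,0) = max -> 10.989085
  V(1,1) = exp(-r*dt) * [p*3.273927 + (1-p)*0.000000] = 1.589669; exercise = 0.000000; V(1,1) = max -> 1.589669
  V(0,0) = exp(-r*dt) * [p*10.989085 + (1-p)*1.589669] = 6.150510; exercise = 0.000000; V(0,0) = max -> 6.150510

Answer: Price = V(0,0) = 6.1505


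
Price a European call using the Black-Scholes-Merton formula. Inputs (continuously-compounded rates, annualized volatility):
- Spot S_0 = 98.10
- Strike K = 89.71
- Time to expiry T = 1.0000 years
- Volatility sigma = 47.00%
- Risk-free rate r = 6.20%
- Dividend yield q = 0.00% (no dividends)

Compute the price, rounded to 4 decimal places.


Answer: Price = 24.6911

Derivation:
d1 = (ln(S/K) + (r - q + 0.5*sigma^2) * T) / (sigma * sqrt(T)) = 0.55713856
d2 = d1 - sigma * sqrt(T) = 0.08713856
exp(-rT) = 0.93988289; exp(-qT) = 1.00000000
C = S_0 * exp(-qT) * N(d1) - K * exp(-rT) * N(d2)
N(d1) = 0.71128362; N(d2) = 0.53471931
C = 98.1000 * 1.00000000 * 0.71128362 - 89.7100 * 0.93988289 * 0.53471931 = 24.6911


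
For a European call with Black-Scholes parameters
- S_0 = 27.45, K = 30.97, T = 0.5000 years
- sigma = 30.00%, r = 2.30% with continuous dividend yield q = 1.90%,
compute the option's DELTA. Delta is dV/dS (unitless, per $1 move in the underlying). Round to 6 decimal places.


Answer: Delta = 0.322103

Derivation:
d1 = -0.4532687688; d2 = -0.6654008031
phi(d1) = 0.3599951134; exp(-qT) = 0.9905449824; exp(-rT) = 0.9885658722
N(d1) = 0.3251776094
Delta = exp(-qT) * N(d1) = 0.9905449824 * 0.3251776094 = 0.322103


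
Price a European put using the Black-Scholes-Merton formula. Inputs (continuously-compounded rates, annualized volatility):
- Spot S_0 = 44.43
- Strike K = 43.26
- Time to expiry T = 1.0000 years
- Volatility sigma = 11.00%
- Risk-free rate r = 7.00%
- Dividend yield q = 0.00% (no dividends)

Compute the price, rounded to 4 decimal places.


Answer: Price = 0.4855

Derivation:
d1 = (ln(S/K) + (r - q + 0.5*sigma^2) * T) / (sigma * sqrt(T)) = 0.93396815
d2 = d1 - sigma * sqrt(T) = 0.82396815
exp(-rT) = 0.93239382; exp(-qT) = 1.00000000
P = K * exp(-rT) * N(-d2) - S_0 * exp(-qT) * N(-d1)
N(-d1) = 0.17516016; N(-d2) = 0.20497883
P = 43.2600 * 0.93239382 * 0.20497883 - 44.4300 * 1.00000000 * 0.17516016 = 0.4855


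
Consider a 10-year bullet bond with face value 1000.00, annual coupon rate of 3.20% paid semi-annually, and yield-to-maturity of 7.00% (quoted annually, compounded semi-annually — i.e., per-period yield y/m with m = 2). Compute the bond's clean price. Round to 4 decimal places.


Answer: Price = 729.9643

Derivation:
Coupon per period c = face * coupon_rate / m = 16.000000
Periods per year m = 2; per-period yield y/m = 0.035000
Number of cashflows N = 20
Cashflows (t years, CF_t, discount factor 1/(1+y/m)^(m*t), PV):
  t = 0.5000: CF_t = 16.000000, DF = 0.966184, PV = 15.458937
  t = 1.0000: CF_t = 16.000000, DF = 0.933511, PV = 14.936171
  t = 1.5000: CF_t = 16.000000, DF = 0.901943, PV = 14.431083
  t = 2.0000: CF_t = 16.000000, DF = 0.871442, PV = 13.943076
  t = 2.5000: CF_t = 16.000000, DF = 0.841973, PV = 13.471571
  t = 3.0000: CF_t = 16.000000, DF = 0.813501, PV = 13.016010
  t = 3.5000: CF_t = 16.000000, DF = 0.785991, PV = 12.575855
  t = 4.0000: CF_t = 16.000000, DF = 0.759412, PV = 12.150585
  t = 4.5000: CF_t = 16.000000, DF = 0.733731, PV = 11.739696
  t = 5.0000: CF_t = 16.000000, DF = 0.708919, PV = 11.342701
  t = 5.5000: CF_t = 16.000000, DF = 0.684946, PV = 10.959131
  t = 6.0000: CF_t = 16.000000, DF = 0.661783, PV = 10.588533
  t = 6.5000: CF_t = 16.000000, DF = 0.639404, PV = 10.230466
  t = 7.0000: CF_t = 16.000000, DF = 0.617782, PV = 9.884509
  t = 7.5000: CF_t = 16.000000, DF = 0.596891, PV = 9.550250
  t = 8.0000: CF_t = 16.000000, DF = 0.576706, PV = 9.227295
  t = 8.5000: CF_t = 16.000000, DF = 0.557204, PV = 8.915260
  t = 9.0000: CF_t = 16.000000, DF = 0.538361, PV = 8.613778
  t = 9.5000: CF_t = 16.000000, DF = 0.520156, PV = 8.322491
  t = 10.0000: CF_t = 1016.000000, DF = 0.502566, PV = 510.606939
Price P = sum_t PV_t = 729.964337


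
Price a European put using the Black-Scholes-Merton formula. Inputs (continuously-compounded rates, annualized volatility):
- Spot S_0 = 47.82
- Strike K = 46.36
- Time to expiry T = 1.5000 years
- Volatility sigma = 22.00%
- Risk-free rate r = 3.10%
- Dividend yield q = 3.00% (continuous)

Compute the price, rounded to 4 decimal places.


d1 = (ln(S/K) + (r - q + 0.5*sigma^2) * T) / (sigma * sqrt(T)) = 0.25536652
d2 = d1 - sigma * sqrt(T) = -0.01407735
exp(-rT) = 0.95456456; exp(-qT) = 0.95599748
P = K * exp(-rT) * N(-d2) - S_0 * exp(-qT) * N(-d1)
N(-d1) = 0.39922001; N(-d2) = 0.50561587
P = 46.3600 * 0.95456456 * 0.50561587 - 47.8200 * 0.95599748 * 0.39922001 = 4.1247

Answer: Price = 4.1247


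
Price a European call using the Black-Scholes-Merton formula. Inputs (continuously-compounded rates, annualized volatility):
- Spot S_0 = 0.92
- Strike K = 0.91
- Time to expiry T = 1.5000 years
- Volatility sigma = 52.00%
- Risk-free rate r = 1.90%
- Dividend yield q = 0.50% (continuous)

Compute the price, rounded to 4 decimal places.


d1 = (ln(S/K) + (r - q + 0.5*sigma^2) * T) / (sigma * sqrt(T)) = 0.36856824
d2 = d1 - sigma * sqrt(T) = -0.26829910
exp(-rT) = 0.97190229; exp(-qT) = 0.99252805
C = S_0 * exp(-qT) * N(d1) - K * exp(-rT) * N(d2)
N(d1) = 0.64377521; N(d2) = 0.39423455
C = 0.9200 * 0.99252805 * 0.64377521 - 0.9100 * 0.97190229 * 0.39423455 = 0.2392

Answer: Price = 0.2392


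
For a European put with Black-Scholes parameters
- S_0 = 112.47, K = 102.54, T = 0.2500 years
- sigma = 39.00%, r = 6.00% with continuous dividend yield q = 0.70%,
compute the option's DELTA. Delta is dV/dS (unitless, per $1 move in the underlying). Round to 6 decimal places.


d1 = 0.6394669388; d2 = 0.4444669388
phi(d1) = 0.3251731348; exp(-qT) = 0.9982515304; exp(-rT) = 0.9851119396
N(-d1) = 0.2612596073
Delta = -exp(-qT) * N(-d1) = -0.9982515304 * 0.2612596073 = -0.260803

Answer: Delta = -0.260803


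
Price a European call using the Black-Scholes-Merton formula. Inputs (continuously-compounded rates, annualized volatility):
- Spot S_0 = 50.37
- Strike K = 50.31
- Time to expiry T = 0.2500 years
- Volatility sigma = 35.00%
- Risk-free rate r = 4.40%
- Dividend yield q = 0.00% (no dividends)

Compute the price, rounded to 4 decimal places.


d1 = (ln(S/K) + (r - q + 0.5*sigma^2) * T) / (sigma * sqrt(T)) = 0.15716797
d2 = d1 - sigma * sqrt(T) = -0.01783203
exp(-rT) = 0.98906028; exp(-qT) = 1.00000000
C = S_0 * exp(-qT) * N(d1) - K * exp(-rT) * N(d2)
N(d1) = 0.56244377; N(d2) = 0.49288643
C = 50.3700 * 1.00000000 * 0.56244377 - 50.3100 * 0.98906028 * 0.49288643 = 3.8044

Answer: Price = 3.8044
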